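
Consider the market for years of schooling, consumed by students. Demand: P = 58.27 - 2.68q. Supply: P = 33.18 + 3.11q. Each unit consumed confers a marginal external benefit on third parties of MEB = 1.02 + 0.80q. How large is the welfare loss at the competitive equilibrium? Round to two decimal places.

DWL = 2.02

Market equilibrium (private): 33.18 + 3.11q = 58.27 - 2.68q → q_m = 4.3333.
Social marginal benefit = demand + MEB = 59.29 - 1.88q.
Set SMB = MC: 59.29 - 1.88q = 33.18 + 3.11q → q* = 5.2325.
Between q* and q_m the wedge SMB − MC runs linearly from 0 to MEB(q_m), so the loss is a triangle.
DWL = ½ × 0.8992 × 4.4867 = 2.0172.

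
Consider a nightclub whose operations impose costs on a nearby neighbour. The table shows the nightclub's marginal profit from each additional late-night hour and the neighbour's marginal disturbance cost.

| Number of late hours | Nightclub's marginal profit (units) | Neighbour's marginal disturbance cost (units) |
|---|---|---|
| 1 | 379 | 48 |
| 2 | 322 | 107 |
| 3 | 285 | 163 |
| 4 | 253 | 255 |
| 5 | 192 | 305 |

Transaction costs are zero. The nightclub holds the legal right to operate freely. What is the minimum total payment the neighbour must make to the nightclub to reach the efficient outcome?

Left alone the nightclub would choose level 5 (marginal profit stays positive).
Efficient level: k* = 3 (marginal profit ≥ marginal disturbance cost through 3).
The neighbour must at least cover the nightclub's forgone profit from cutting 5→3: 253 + 192 = 445.

445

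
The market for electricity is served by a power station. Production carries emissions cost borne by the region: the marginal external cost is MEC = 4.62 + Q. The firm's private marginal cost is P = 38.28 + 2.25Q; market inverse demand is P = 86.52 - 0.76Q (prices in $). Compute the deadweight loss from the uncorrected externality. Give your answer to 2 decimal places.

Market equilibrium (private): 38.28 + 2.25Q = 86.52 - 0.76Q → Q_m = 16.0266.
Social marginal cost = private MC + MEC = 42.90 + 3.25Q.
Set SMC = demand: 42.90 + 3.25Q = 86.52 - 0.76Q → Q* = 10.8778.
Height of the DWL triangle at Q_m is SMC(Q_m) − demand(Q_m) = MEC(Q_m) = 20.6466.
DWL = ½ × 5.1488 × 20.6466 = 53.1526.

DWL = $53.15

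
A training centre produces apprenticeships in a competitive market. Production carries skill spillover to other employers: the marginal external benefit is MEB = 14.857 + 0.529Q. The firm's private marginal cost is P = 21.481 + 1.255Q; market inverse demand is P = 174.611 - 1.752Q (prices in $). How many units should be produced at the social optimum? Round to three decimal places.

Q* = 67.791

Social marginal cost = private MC − MEB = 6.624 + 0.726Q.
Set SMC = demand: 6.624 + 0.726Q = 174.611 - 1.752Q → Q* = 67.7914.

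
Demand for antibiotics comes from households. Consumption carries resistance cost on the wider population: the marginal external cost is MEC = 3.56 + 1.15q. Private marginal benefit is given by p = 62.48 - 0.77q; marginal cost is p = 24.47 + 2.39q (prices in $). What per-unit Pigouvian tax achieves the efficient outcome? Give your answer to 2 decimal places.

Social marginal benefit = demand − MEC = 58.92 - 1.92q.
Set SMB = MC: 58.92 - 1.92q = 24.47 + 2.39q → q* = 7.9930.
The Pigouvian tax equals MEC at q*: 3.56 + 1.15×7.9930 = 12.7520.

tax = $12.75 per unit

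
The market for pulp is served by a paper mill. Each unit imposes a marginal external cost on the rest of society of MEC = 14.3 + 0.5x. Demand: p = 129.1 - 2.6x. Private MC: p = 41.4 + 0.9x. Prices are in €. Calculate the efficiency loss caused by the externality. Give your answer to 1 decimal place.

DWL = €90.0

Market equilibrium (private): 41.4 + 0.9x = 129.1 - 2.6x → x_m = 25.0571.
Social marginal cost = private MC + MEC = 55.7 + 1.4x.
Set SMC = demand: 55.7 + 1.4x = 129.1 - 2.6x → x* = 18.3500.
Height of the DWL triangle at x_m is SMC(x_m) − demand(x_m) = MEC(x_m) = 26.8286.
DWL = ½ × 6.7071 × 26.8286 = 89.9711.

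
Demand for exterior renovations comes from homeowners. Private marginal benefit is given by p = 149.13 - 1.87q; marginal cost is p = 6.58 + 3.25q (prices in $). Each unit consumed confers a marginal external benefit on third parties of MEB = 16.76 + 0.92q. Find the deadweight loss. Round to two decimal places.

Market equilibrium (private): 6.58 + 3.25q = 149.13 - 1.87q → q_m = 27.8418.
Social marginal benefit = demand + MEB = 165.89 - 0.95q.
Set SMB = MC: 165.89 - 0.95q = 6.58 + 3.25q → q* = 37.9310.
Height of the DWL triangle at q_m is SMB(q_m) − MC(q_m) = MEB(q_m) = 42.3745.
DWL = ½ × 10.0892 × 42.3745 = 213.7624.

DWL = $213.76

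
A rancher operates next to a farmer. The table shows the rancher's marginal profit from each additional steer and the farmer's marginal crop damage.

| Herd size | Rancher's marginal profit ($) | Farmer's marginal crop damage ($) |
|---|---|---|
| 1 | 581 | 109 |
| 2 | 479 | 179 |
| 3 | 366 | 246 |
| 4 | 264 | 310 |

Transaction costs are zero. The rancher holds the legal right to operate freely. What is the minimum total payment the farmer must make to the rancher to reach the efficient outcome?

$264

Left alone the rancher would choose level 4 (marginal profit stays positive).
Efficient level: k* = 3 (marginal profit ≥ marginal crop damage through 3).
The farmer must at least cover the rancher's forgone profit from cutting 4→3: 264 = 264.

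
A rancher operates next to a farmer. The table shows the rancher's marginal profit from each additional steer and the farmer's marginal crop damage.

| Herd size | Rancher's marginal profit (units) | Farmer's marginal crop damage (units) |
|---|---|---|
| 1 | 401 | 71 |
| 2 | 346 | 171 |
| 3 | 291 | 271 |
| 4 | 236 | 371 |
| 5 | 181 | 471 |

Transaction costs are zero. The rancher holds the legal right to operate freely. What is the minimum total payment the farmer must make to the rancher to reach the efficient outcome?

417

Left alone the rancher would choose level 5 (marginal profit stays positive).
Efficient level: k* = 3 (marginal profit ≥ marginal crop damage through 3).
The farmer must at least cover the rancher's forgone profit from cutting 5→3: 236 + 181 = 417.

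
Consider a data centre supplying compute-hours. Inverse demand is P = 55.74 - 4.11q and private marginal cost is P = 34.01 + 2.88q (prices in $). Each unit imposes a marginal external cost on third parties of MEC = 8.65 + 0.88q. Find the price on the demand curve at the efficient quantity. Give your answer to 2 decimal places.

Social marginal cost = private MC + MEC = 42.66 + 3.76q.
Set SMC = demand: 42.66 + 3.76q = 55.74 - 4.11q → q* = 1.6620.
Consumer price on the demand curve at q*: 55.74 − 4.11×1.6620 = 48.9092.

P = $48.91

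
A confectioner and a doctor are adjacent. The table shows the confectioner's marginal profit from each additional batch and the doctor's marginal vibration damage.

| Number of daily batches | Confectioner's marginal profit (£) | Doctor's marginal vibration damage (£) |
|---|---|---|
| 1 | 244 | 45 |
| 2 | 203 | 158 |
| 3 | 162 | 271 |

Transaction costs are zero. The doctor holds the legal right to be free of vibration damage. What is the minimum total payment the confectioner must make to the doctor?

Efficient level: marginal profit ≥ marginal vibration damage through level 2, so k* = 2.
With the doctor holding the right, the confectioner must at least compensate total damage at k*: 45 + 158 = 203.

£203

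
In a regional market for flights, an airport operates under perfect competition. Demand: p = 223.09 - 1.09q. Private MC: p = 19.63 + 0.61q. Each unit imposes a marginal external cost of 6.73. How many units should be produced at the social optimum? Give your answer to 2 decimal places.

q* = 115.72

Social marginal cost = private MC + MEC = 26.36 + 0.61q.
Set SMC = demand: 26.36 + 0.61q = 223.09 - 1.09q → q* = 115.7235.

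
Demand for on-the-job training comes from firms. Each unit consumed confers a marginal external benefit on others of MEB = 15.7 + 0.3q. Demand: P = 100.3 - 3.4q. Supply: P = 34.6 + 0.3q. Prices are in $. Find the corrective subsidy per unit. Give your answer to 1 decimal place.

Social marginal benefit = demand + MEB = 116.0 - 3.1q.
Set SMB = MC: 116.0 - 3.1q = 34.6 + 0.3q → q* = 23.9412.
The Pigouvian subsidy equals MEB at q*: 15.7 + 0.3×23.9412 = 22.8824.

subsidy = $22.9 per unit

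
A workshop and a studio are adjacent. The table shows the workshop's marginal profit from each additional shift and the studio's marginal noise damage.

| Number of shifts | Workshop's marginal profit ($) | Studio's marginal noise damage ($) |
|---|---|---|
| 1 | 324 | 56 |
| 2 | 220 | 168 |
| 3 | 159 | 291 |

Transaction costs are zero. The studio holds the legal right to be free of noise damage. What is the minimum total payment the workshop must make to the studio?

$224

Efficient level: marginal profit ≥ marginal noise damage through level 2, so k* = 2.
With the studio holding the right, the workshop must at least compensate total damage at k*: 56 + 168 = 224.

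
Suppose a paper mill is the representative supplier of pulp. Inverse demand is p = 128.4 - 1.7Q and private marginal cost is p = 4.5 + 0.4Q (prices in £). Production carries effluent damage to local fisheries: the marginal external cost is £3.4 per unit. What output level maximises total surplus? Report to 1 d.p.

Q* = 57.4

Social marginal cost = private MC + MEC = 7.9 + 0.4Q.
Set SMC = demand: 7.9 + 0.4Q = 128.4 - 1.7Q → Q* = 57.3810.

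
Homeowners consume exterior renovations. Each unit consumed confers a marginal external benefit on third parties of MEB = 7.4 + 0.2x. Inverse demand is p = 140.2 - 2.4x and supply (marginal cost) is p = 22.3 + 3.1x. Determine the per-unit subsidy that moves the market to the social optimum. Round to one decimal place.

subsidy = 12.1 per unit

Social marginal benefit = demand + MEB = 147.6 - 2.2x.
Set SMB = MC: 147.6 - 2.2x = 22.3 + 3.1x → x* = 23.6415.
The Pigouvian subsidy equals MEB at x*: 7.4 + 0.2×23.6415 = 12.1283.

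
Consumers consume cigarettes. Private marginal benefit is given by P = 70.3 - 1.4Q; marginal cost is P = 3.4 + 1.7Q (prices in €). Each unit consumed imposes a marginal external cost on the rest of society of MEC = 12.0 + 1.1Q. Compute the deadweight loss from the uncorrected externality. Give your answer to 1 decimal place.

Market equilibrium (private): 3.4 + 1.7Q = 70.3 - 1.4Q → Q_m = 21.5806.
Social marginal benefit = demand − MEC = 58.3 - 2.5Q.
Set SMB = MC: 58.3 - 2.5Q = 3.4 + 1.7Q → Q* = 13.0714.
Height of the DWL triangle at Q_m is MC(Q_m) − SMB(Q_m) = MEC(Q_m) = 35.7387.
DWL = ½ × 8.5092 × 35.7387 = 152.0539.

DWL = €152.1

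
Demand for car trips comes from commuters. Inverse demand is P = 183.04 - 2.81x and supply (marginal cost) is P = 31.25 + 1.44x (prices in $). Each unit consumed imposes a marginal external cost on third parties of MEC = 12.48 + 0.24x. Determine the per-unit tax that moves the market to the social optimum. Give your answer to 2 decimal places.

Social marginal benefit = demand − MEC = 170.56 - 3.05x.
Set SMB = MC: 170.56 - 3.05x = 31.25 + 1.44x → x* = 31.0267.
The Pigouvian tax equals MEC at x*: 12.48 + 0.24×31.0267 = 19.9264.

tax = $19.93 per unit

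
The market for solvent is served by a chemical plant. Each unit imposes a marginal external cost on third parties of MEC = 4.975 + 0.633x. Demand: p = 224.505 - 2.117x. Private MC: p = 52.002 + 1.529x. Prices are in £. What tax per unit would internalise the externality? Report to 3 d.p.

tax = £29.758 per unit

Social marginal cost = private MC + MEC = 56.977 + 2.162x.
Set SMC = demand: 56.977 + 2.162x = 224.505 - 2.117x → x* = 39.1512.
The Pigouvian tax equals MEC at x*: 4.975 + 0.633×39.1512 = 29.7577.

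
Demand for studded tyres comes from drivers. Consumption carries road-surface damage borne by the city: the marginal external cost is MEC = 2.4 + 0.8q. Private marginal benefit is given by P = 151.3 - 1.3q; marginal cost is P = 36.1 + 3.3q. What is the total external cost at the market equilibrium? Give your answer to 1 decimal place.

311.0

Market equilibrium (private): 36.1 + 3.3q = 151.3 - 1.3q → q_m = 25.0435.
Total external cost = ∫₀^{q_m} (2.4 + 0.8q) dq = 2.4×25.0435 + ½×0.8×25.0435² = 310.9752.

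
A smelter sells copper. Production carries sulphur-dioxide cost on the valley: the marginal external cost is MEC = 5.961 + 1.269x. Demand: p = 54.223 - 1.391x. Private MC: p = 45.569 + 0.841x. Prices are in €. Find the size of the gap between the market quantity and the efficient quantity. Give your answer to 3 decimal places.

Market equilibrium (private): 45.569 + 0.841x = 54.223 - 1.391x → x_m = 3.8772.
Social marginal cost = private MC + MEC = 51.530 + 2.110x.
Set SMC = demand: 51.530 + 2.110x = 54.223 - 1.391x → x* = 0.7692.
Gap = |3.8772 − 0.7692| = 3.1080.

3.108 units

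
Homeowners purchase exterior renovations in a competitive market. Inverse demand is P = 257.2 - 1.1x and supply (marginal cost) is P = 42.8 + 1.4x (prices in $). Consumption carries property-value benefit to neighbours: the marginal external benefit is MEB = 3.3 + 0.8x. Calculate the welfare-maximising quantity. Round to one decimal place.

x* = 128.1

Social marginal benefit = demand + MEB = 260.5 - 0.3x.
Set SMB = MC: 260.5 - 0.3x = 42.8 + 1.4x → x* = 128.0588.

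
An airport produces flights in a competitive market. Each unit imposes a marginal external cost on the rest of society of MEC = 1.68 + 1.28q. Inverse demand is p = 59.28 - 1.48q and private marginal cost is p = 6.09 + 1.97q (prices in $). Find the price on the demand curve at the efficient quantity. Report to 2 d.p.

Social marginal cost = private MC + MEC = 7.77 + 3.25q.
Set SMC = demand: 7.77 + 3.25q = 59.28 - 1.48q → q* = 10.8901.
Consumer price on the demand curve at q*: 59.28 − 1.48×10.8901 = 43.1627.

P = $43.16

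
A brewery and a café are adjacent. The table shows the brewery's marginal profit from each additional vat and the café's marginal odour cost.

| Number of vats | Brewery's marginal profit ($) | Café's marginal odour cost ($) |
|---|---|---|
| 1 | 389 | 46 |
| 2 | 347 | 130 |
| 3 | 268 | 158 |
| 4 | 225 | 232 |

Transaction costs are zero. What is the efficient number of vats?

3

Bargaining reaches the level where marginal profit last exceeds marginal odour cost.
That holds through level 3 (268 ≥ 158) but not at 4 (225 < 232).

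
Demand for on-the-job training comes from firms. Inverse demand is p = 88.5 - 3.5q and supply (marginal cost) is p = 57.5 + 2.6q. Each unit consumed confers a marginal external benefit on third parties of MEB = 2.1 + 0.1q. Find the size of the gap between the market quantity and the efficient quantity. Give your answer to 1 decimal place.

0.4 units

Market equilibrium (private): 57.5 + 2.6q = 88.5 - 3.5q → q_m = 5.0820.
Social marginal benefit = demand + MEB = 90.6 - 3.4q.
Set SMB = MC: 90.6 - 3.4q = 57.5 + 2.6q → q* = 5.5167.
Gap = |5.0820 − 5.5167| = 0.4347.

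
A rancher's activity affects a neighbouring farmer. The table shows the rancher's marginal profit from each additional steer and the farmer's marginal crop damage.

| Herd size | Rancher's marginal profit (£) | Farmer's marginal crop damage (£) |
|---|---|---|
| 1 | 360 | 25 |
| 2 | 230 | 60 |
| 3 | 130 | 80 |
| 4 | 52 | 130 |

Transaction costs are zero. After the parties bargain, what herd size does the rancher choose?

3

Bargaining reaches the level where marginal profit last exceeds marginal crop damage.
That holds through level 3 (130 ≥ 80) but not at 4 (52 < 130).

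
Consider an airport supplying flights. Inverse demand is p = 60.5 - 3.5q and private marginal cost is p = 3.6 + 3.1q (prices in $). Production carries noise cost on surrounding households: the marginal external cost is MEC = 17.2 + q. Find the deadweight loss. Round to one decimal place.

Market equilibrium (private): 3.6 + 3.1q = 60.5 - 3.5q → q_m = 8.6212.
Social marginal cost = private MC + MEC = 20.8 + 4.1q.
Set SMC = demand: 20.8 + 4.1q = 60.5 - 3.5q → q* = 5.2237.
Between q* and q_m the wedge SMC − demand runs linearly from 0 to MEC(q_m), so the loss is a triangle.
DWL = ½ × 3.3975 × 25.8212 = 43.8638.

DWL = $43.9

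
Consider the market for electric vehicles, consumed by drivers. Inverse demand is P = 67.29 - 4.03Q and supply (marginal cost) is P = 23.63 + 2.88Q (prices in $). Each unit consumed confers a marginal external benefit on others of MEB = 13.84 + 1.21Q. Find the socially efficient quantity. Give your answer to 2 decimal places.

Social marginal benefit = demand + MEB = 81.13 - 2.82Q.
Set SMB = MC: 81.13 - 2.82Q = 23.63 + 2.88Q → Q* = 10.0877.

Q* = 10.09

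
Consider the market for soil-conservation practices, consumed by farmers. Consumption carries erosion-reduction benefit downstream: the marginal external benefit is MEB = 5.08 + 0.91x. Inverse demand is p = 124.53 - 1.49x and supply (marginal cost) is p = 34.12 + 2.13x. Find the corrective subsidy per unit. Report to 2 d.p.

Social marginal benefit = demand + MEB = 129.61 - 0.58x.
Set SMB = MC: 129.61 - 0.58x = 34.12 + 2.13x → x* = 35.2362.
The Pigouvian subsidy equals MEB at x*: 5.08 + 0.91×35.2362 = 37.1449.

subsidy = 37.14 per unit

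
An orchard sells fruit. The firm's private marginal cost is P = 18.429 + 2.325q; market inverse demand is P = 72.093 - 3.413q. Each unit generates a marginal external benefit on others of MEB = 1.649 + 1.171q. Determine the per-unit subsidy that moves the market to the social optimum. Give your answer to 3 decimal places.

subsidy = 15.832 per unit

Social marginal cost = private MC − MEB = 16.780 + 1.154q.
Set SMC = demand: 16.780 + 1.154q = 72.093 - 3.413q → q* = 12.1115.
The Pigouvian subsidy equals MEB at q*: 1.649 + 1.171×12.1115 = 15.8316.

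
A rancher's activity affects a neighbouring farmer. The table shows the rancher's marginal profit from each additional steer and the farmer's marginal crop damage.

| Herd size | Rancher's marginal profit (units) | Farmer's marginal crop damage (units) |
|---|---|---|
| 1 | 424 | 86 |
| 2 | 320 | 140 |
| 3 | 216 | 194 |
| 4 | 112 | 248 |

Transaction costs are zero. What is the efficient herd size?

3

Bargaining reaches the level where marginal profit last exceeds marginal crop damage.
That holds through level 3 (216 ≥ 194) but not at 4 (112 < 248).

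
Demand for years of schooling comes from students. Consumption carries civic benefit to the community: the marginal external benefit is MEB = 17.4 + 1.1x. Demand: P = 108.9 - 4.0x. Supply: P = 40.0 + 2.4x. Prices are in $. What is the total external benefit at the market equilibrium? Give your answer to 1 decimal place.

Market equilibrium (private): 40.0 + 2.4x = 108.9 - 4.0x → x_m = 10.7656.
Total external benefit = ∫₀^{x_m} (17.4 + 1.1x) dx = 17.4×10.7656 + ½×1.1×10.7656² = 251.0654.

$251.1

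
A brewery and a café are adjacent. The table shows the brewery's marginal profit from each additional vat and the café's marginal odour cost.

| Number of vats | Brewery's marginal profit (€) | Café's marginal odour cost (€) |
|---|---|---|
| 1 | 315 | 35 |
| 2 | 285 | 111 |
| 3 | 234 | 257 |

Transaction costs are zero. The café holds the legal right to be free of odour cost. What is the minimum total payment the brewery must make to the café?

Efficient level: marginal profit ≥ marginal odour cost through level 2, so k* = 2.
With the café holding the right, the brewery must at least compensate total damage at k*: 35 + 111 = 146.

€146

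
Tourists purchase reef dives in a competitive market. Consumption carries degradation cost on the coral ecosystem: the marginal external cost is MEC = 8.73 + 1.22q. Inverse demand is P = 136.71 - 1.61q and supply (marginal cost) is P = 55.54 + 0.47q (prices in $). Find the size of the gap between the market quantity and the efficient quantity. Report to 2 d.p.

Market equilibrium (private): 55.54 + 0.47q = 136.71 - 1.61q → q_m = 39.0240.
Social marginal benefit = demand − MEC = 127.98 - 2.83q.
Set SMB = MC: 127.98 - 2.83q = 55.54 + 0.47q → q* = 21.9515.
Gap = |39.0240 − 21.9515| = 17.0725.

17.07 units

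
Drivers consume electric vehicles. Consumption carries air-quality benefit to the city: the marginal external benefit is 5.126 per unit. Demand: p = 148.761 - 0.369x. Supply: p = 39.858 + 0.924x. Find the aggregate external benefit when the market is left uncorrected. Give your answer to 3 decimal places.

Market equilibrium (private): 39.858 + 0.924x = 148.761 - 0.369x → x_m = 84.2251.
Total external benefit = MEB × x_m = 5.126 × 84.2251 = 431.7379.

431.738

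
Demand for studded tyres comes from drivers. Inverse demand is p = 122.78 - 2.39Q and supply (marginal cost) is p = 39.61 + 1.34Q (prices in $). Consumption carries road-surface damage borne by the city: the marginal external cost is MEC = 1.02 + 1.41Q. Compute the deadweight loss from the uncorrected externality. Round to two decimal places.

Market equilibrium (private): 39.61 + 1.34Q = 122.78 - 2.39Q → Q_m = 22.2976.
Social marginal benefit = demand − MEC = 121.76 - 3.80Q.
Set SMB = MC: 121.76 - 3.80Q = 39.61 + 1.34Q → Q* = 15.9825.
The welfare-loss triangle has base |Q_m − Q*| and height MEC(Q_m) (the vertical gap between SMB and MC is zero at Q* and MEC at Q_m).
DWL = ½ × 6.3151 × 32.4596 = 102.4928.

DWL = $102.49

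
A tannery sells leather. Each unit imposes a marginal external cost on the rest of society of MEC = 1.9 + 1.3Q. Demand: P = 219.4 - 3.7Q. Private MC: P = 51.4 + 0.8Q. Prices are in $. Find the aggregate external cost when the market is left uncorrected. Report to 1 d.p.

Market equilibrium (private): 51.4 + 0.8Q = 219.4 - 3.7Q → Q_m = 37.3333.
Total external cost = ∫₀^{Q_m} (1.9 + 1.3Q) dQ = 1.9×37.3333 + ½×1.3×37.3333² = 976.8872.

$976.9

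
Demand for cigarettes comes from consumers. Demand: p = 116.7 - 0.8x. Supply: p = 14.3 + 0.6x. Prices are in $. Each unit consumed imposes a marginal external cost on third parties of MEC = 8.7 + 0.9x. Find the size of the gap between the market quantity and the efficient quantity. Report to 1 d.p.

32.4 units

Market equilibrium (private): 14.3 + 0.6x = 116.7 - 0.8x → x_m = 73.1429.
Social marginal benefit = demand − MEC = 108.0 - 1.7x.
Set SMB = MC: 108.0 - 1.7x = 14.3 + 0.6x → x* = 40.7391.
Gap = |73.1429 − 40.7391| = 32.4038.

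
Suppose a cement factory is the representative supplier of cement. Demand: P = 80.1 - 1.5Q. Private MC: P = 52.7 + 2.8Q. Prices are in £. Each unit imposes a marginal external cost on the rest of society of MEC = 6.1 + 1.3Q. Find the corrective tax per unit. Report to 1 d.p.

Social marginal cost = private MC + MEC = 58.8 + 4.1Q.
Set SMC = demand: 58.8 + 4.1Q = 80.1 - 1.5Q → Q* = 3.8036.
The Pigouvian tax equals MEC at Q*: 6.1 + 1.3×3.8036 = 11.0447.

tax = £11.0 per unit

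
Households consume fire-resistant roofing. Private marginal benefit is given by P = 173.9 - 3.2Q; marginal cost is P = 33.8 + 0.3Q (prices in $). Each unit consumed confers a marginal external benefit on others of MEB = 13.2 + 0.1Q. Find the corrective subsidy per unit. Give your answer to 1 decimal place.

Social marginal benefit = demand + MEB = 187.1 - 3.1Q.
Set SMB = MC: 187.1 - 3.1Q = 33.8 + 0.3Q → Q* = 45.0882.
The Pigouvian subsidy equals MEB at Q*: 13.2 + 0.1×45.0882 = 17.7088.

subsidy = $17.7 per unit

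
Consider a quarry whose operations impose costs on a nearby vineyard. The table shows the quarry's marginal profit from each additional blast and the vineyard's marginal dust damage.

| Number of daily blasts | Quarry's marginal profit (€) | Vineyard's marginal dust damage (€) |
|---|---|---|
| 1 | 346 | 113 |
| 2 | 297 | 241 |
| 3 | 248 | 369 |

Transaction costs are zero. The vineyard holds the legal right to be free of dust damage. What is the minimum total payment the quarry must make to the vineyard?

€354

Efficient level: marginal profit ≥ marginal dust damage through level 2, so k* = 2.
With the vineyard holding the right, the quarry must at least compensate total damage at k*: 113 + 241 = 354.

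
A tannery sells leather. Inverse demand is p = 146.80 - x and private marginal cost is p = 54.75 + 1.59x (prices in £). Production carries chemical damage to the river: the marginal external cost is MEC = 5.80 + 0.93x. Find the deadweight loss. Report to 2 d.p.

DWL = £214.42

Market equilibrium (private): 54.75 + 1.59x = 146.80 - x → x_m = 35.5405.
Social marginal cost = private MC + MEC = 60.55 + 2.52x.
Set SMC = demand: 60.55 + 2.52x = 146.80 - x → x* = 24.5028.
Between x* and x_m the wedge SMC − demand runs linearly from 0 to MEC(x_m), so the loss is a triangle.
DWL = ½ × 11.0377 × 38.8527 = 214.4222.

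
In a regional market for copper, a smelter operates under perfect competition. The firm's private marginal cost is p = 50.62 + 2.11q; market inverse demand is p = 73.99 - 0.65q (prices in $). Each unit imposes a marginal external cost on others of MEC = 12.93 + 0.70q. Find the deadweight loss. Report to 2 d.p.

Market equilibrium (private): 50.62 + 2.11q = 73.99 - 0.65q → q_m = 8.4674.
Social marginal cost = private MC + MEC = 63.55 + 2.81q.
Set SMC = demand: 63.55 + 2.81q = 73.99 - 0.65q → q* = 3.0173.
The loss is the area between SMC and demand from q* to q_m; with linear curves that's a triangle of height MEC(q_m).
DWL = ½ × 5.4501 × 18.8572 = 51.3868.

DWL = $51.39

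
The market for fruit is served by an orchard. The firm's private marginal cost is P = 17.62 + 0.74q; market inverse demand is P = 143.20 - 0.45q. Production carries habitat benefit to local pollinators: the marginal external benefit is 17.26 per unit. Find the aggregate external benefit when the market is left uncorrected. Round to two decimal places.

Market equilibrium (private): 17.62 + 0.74q = 143.20 - 0.45q → q_m = 105.5294.
Total external benefit = MEB × q_m = 17.26 × 105.5294 = 1821.4374.

1821.44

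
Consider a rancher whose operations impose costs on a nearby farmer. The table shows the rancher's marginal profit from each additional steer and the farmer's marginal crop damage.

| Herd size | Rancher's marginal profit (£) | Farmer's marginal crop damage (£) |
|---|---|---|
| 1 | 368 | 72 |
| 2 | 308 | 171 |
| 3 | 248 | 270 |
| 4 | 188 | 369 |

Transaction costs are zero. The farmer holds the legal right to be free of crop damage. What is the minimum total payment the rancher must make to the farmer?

Efficient level: marginal profit ≥ marginal crop damage through level 2, so k* = 2.
With the farmer holding the right, the rancher must at least compensate total damage at k*: 72 + 171 = 243.

£243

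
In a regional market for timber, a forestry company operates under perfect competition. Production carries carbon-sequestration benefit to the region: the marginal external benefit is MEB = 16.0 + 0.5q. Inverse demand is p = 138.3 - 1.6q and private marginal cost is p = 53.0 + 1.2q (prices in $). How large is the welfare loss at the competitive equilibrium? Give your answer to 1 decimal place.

Market equilibrium (private): 53.0 + 1.2q = 138.3 - 1.6q → q_m = 30.4643.
Social marginal cost = private MC − MEB = 37.0 + 0.7q.
Set SMC = demand: 37.0 + 0.7q = 138.3 - 1.6q → q* = 44.0435.
The loss is the area between SMC and demand from q* to q_m; with linear curves that's a triangle of height MEB(q_m).
DWL = ½ × 13.5792 × 31.2321 = 212.0535.

DWL = $212.1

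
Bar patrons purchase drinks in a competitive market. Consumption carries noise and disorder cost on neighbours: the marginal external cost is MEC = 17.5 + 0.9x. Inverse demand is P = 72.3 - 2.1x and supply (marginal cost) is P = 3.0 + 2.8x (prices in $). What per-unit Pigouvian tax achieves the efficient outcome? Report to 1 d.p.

Social marginal benefit = demand − MEC = 54.8 - 3.0x.
Set SMB = MC: 54.8 - 3.0x = 3.0 + 2.8x → x* = 8.9310.
The Pigouvian tax equals MEC at x*: 17.5 + 0.9×8.9310 = 25.5379.

tax = $25.5 per unit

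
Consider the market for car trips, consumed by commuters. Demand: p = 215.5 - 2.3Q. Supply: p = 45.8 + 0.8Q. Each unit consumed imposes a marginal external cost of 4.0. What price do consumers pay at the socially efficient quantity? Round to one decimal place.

P = 92.6

Social marginal benefit = demand − MEC = 211.5 - 2.3Q.
Set SMB = MC: 211.5 - 2.3Q = 45.8 + 0.8Q → Q* = 53.4516.
Consumer price on the demand curve at Q*: 215.5 − 2.3×53.4516 = 92.5613.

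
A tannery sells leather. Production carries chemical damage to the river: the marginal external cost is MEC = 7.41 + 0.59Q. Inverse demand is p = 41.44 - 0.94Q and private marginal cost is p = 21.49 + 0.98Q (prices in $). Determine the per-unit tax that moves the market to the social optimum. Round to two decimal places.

Social marginal cost = private MC + MEC = 28.90 + 1.57Q.
Set SMC = demand: 28.90 + 1.57Q = 41.44 - 0.94Q → Q* = 4.9960.
The Pigouvian tax equals MEC at Q*: 7.41 + 0.59×4.9960 = 10.3576.

tax = $10.36 per unit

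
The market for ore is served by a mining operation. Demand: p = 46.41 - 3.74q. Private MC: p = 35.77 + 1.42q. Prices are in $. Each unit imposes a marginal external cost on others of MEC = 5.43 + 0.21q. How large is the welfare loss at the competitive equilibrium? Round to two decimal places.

DWL = $3.20

Market equilibrium (private): 35.77 + 1.42q = 46.41 - 3.74q → q_m = 2.0620.
Social marginal cost = private MC + MEC = 41.20 + 1.63q.
Set SMC = demand: 41.20 + 1.63q = 46.41 - 3.74q → q* = 0.9702.
The loss is the area between SMC and demand from q* to q_m; with linear curves that's a triangle of height MEC(q_m).
DWL = ½ × 1.0918 × 5.8630 = 3.2006.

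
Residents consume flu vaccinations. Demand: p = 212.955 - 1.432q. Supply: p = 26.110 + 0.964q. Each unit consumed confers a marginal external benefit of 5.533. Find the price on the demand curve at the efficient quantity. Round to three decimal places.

Social marginal benefit = demand + MEB = 218.488 - 1.432q.
Set SMB = MC: 218.488 - 1.432q = 26.110 + 0.964q → q* = 80.2913.
Consumer price on the demand curve at q*: 212.955 − 1.432×80.2913 = 97.9779.

P = 97.978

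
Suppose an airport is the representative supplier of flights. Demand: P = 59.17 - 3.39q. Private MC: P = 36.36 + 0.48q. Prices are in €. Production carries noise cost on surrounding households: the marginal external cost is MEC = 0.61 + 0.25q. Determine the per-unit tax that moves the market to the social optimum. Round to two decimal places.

Social marginal cost = private MC + MEC = 36.97 + 0.73q.
Set SMC = demand: 36.97 + 0.73q = 59.17 - 3.39q → q* = 5.3883.
The Pigouvian tax equals MEC at q*: 0.61 + 0.25×5.3883 = 1.9571.

tax = €1.96 per unit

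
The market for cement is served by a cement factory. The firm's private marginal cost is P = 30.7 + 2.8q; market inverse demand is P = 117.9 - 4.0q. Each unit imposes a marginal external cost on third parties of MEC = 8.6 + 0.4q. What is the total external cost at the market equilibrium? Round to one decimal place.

143.2

Market equilibrium (private): 30.7 + 2.8q = 117.9 - 4.0q → q_m = 12.8235.
Total external cost = ∫₀^{q_m} (8.6 + 0.4q) dq = 8.6×12.8235 + ½×0.4×12.8235² = 143.1705.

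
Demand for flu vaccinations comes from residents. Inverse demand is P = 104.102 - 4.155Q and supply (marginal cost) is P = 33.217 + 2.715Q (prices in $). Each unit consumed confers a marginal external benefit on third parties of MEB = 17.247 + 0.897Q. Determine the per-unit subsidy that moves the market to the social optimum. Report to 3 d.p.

Social marginal benefit = demand + MEB = 121.349 - 3.258Q.
Set SMB = MC: 121.349 - 3.258Q = 33.217 + 2.715Q → Q* = 14.7551.
The Pigouvian subsidy equals MEB at Q*: 17.247 + 0.897×14.7551 = 30.4823.

subsidy = $30.482 per unit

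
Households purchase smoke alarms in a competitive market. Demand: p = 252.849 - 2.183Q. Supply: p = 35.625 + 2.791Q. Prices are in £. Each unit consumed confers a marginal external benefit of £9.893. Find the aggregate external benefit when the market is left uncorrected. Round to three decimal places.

£432.046

Market equilibrium (private): 35.625 + 2.791Q = 252.849 - 2.183Q → Q_m = 43.6719.
Total external benefit = MEB × Q_m = 9.893 × 43.6719 = 432.0461.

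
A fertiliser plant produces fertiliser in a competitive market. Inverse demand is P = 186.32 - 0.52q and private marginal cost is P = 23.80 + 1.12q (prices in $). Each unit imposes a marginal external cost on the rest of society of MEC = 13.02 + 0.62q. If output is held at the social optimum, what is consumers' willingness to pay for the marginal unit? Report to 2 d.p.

P = $151.92

Social marginal cost = private MC + MEC = 36.82 + 1.74q.
Set SMC = demand: 36.82 + 1.74q = 186.32 - 0.52q → q* = 66.1504.
Consumer price on the demand curve at q*: 186.32 − 0.52×66.1504 = 151.9218.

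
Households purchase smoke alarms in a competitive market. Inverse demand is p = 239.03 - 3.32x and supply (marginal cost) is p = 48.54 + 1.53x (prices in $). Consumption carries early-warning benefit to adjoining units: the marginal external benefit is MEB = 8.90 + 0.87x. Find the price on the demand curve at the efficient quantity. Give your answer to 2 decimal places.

P = $72.70

Social marginal benefit = demand + MEB = 247.93 - 2.45x.
Set SMB = MC: 247.93 - 2.45x = 48.54 + 1.53x → x* = 50.0980.
Consumer price on the demand curve at x*: 239.03 − 3.32×50.0980 = 72.7046.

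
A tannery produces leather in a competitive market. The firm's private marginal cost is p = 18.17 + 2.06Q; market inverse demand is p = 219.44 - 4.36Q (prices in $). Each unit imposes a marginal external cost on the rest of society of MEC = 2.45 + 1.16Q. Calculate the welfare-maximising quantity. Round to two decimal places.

Q* = 26.23

Social marginal cost = private MC + MEC = 20.62 + 3.22Q.
Set SMC = demand: 20.62 + 3.22Q = 219.44 - 4.36Q → Q* = 26.2296.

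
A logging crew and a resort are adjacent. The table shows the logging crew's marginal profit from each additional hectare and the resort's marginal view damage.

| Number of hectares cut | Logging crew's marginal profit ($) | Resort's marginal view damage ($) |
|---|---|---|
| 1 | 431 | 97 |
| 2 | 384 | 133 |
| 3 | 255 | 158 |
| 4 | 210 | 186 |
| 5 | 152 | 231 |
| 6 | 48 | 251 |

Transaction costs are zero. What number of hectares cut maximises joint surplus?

Bargaining reaches the level where marginal profit last exceeds marginal view damage.
That holds through level 4 (210 ≥ 186) but not at 5 (152 < 231).

4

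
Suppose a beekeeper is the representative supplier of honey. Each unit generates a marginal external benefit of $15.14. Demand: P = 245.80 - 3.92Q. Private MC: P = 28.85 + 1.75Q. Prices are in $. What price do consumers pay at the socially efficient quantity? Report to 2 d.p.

P = $85.34

Social marginal cost = private MC − MEB = 13.71 + 1.75Q.
Set SMC = demand: 13.71 + 1.75Q = 245.80 - 3.92Q → Q* = 40.9330.
Consumer price on the demand curve at Q*: 245.80 − 3.92×40.9330 = 85.3426.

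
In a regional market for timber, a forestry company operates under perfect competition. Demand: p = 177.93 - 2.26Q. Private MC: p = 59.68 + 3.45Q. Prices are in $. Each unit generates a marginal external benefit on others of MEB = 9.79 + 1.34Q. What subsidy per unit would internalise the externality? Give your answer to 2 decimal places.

Social marginal cost = private MC − MEB = 49.89 + 2.11Q.
Set SMC = demand: 49.89 + 2.11Q = 177.93 - 2.26Q → Q* = 29.2998.
The Pigouvian subsidy equals MEB at Q*: 9.79 + 1.34×29.2998 = 49.0517.

subsidy = $49.05 per unit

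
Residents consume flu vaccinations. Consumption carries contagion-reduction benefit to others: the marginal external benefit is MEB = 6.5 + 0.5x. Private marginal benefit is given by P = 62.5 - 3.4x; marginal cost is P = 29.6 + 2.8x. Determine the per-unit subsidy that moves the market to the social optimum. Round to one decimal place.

subsidy = 10.0 per unit

Social marginal benefit = demand + MEB = 69.0 - 2.9x.
Set SMB = MC: 69.0 - 2.9x = 29.6 + 2.8x → x* = 6.9123.
The Pigouvian subsidy equals MEB at x*: 6.5 + 0.5×6.9123 = 9.9562.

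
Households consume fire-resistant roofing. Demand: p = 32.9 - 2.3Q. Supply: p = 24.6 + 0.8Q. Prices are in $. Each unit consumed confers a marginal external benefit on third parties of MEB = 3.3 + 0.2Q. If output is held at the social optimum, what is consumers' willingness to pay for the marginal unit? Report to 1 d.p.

P = $23.7

Social marginal benefit = demand + MEB = 36.2 - 2.1Q.
Set SMB = MC: 36.2 - 2.1Q = 24.6 + 0.8Q → Q* = 4.0000.
Consumer price on the demand curve at Q*: 32.9 − 2.3×4.0000 = 23.7000.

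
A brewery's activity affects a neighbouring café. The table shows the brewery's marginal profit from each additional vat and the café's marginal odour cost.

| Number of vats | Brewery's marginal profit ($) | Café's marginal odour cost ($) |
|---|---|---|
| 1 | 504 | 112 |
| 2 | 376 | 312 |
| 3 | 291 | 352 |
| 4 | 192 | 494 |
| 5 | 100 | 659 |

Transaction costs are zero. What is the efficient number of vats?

Bargaining reaches the level where marginal profit last exceeds marginal odour cost.
That holds through level 2 (376 ≥ 312) but not at 3 (291 < 352).

2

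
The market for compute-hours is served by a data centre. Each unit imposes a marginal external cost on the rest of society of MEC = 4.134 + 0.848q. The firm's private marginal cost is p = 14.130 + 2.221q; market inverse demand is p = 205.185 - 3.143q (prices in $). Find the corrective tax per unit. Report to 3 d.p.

tax = $29.651 per unit

Social marginal cost = private MC + MEC = 18.264 + 3.069q.
Set SMC = demand: 18.264 + 3.069q = 205.185 - 3.143q → q* = 30.0903.
The Pigouvian tax equals MEC at q*: 4.134 + 0.848×30.0903 = 29.6506.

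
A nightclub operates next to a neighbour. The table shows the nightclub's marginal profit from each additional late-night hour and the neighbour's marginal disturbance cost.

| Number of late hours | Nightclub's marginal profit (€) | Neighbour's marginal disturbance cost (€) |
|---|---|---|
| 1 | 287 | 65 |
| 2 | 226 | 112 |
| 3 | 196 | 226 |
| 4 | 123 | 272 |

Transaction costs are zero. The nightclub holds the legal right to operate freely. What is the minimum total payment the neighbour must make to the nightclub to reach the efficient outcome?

Left alone the nightclub would choose level 4 (marginal profit stays positive).
Efficient level: k* = 2 (marginal profit ≥ marginal disturbance cost through 2).
The neighbour must at least cover the nightclub's forgone profit from cutting 4→2: 196 + 123 = 319.

€319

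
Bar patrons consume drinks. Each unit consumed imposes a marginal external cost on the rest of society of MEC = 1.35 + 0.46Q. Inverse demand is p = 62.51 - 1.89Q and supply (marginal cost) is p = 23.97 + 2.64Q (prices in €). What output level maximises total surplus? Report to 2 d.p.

Q* = 7.45

Social marginal benefit = demand − MEC = 61.16 - 2.35Q.
Set SMB = MC: 61.16 - 2.35Q = 23.97 + 2.64Q → Q* = 7.4529.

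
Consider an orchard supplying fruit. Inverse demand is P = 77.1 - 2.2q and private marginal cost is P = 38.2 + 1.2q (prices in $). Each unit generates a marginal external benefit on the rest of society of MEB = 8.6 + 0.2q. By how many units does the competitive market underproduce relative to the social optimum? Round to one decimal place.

3.4 units

Market equilibrium (private): 38.2 + 1.2q = 77.1 - 2.2q → q_m = 11.4412.
Social marginal cost = private MC − MEB = 29.6 + q.
Set SMC = demand: 29.6 + q = 77.1 - 2.2q → q* = 14.8438.
Gap = |11.4412 − 14.8438| = 3.4026.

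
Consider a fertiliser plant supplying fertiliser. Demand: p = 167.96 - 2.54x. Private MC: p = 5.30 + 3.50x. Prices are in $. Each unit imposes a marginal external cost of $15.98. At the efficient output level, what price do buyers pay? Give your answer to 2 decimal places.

P = $106.28

Social marginal cost = private MC + MEC = 21.28 + 3.50x.
Set SMC = demand: 21.28 + 3.50x = 167.96 - 2.54x → x* = 24.2848.
Consumer price on the demand curve at x*: 167.96 − 2.54×24.2848 = 106.2766.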